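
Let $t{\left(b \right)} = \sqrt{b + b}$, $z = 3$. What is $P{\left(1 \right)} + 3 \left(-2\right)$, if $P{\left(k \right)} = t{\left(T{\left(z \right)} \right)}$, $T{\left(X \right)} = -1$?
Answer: $-6 + i \sqrt{2} \approx -6.0 + 1.4142 i$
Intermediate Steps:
$t{\left(b \right)} = \sqrt{2} \sqrt{b}$ ($t{\left(b \right)} = \sqrt{2 b} = \sqrt{2} \sqrt{b}$)
$P{\left(k \right)} = i \sqrt{2}$ ($P{\left(k \right)} = \sqrt{2} \sqrt{-1} = \sqrt{2} i = i \sqrt{2}$)
$P{\left(1 \right)} + 3 \left(-2\right) = i \sqrt{2} + 3 \left(-2\right) = i \sqrt{2} - 6 = -6 + i \sqrt{2}$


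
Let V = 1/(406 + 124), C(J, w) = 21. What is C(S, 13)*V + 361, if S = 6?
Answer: 191351/530 ≈ 361.04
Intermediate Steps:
V = 1/530 ≈ 0.0018868
C(S, 13)*V + 361 = 21*(1/530) + 361 = 21/530 + 361 = 191351/530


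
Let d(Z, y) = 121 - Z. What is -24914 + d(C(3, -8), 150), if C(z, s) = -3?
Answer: -24790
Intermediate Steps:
-24914 + d(C(3, -8), 150) = -24914 + (121 - 1*(-3)) = -24914 + (121 + 3) = -24914 + 124 = -24790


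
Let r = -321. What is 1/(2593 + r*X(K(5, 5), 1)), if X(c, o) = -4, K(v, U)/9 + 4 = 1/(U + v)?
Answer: 1/3877 ≈ 0.00025793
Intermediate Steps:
K(v, U) = -36 + 9/(U + v)
1/(2593 + r*X(K(5, 5), 1)) = 1/(2593 - 321*(-4)) = 1/(2593 + 1284) = 1/3877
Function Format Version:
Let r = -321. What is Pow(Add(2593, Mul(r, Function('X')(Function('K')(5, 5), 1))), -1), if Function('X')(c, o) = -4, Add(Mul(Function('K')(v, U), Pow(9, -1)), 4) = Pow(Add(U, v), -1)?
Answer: Rational(1, 3877) ≈ 0.00025793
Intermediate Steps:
Function('K')(v, U) = Add(-36, Mul(9, Pow(Add(U, v), -1)))
Pow(Add(2593, Mul(r, Function('X')(Function('K')(5, 5), 1))), -1) = Pow(Add(2593, Mul(-321, -4)), -1) = Pow(Add(2593, 1284), -1) = Pow(3877, -1) = Rational(1, 3877)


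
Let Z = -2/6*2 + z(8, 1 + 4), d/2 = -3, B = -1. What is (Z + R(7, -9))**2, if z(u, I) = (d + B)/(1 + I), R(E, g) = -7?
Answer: 2809/36 ≈ 78.028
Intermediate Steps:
d = -6 (d = 2*(-3) = -6)
z(u, I) = -7/(1 + I) (z(u, I) = (-6 - 1)/(1 + I) = -7/(1 + I))
Z = -11/6 (Z = -2/6*2 - 7/(1 + (1 + 4)) = -2*1/6*2 - 7/(1 + 5) = -1/3*2 - 7/6 = -2/3 - 7*1/6 = -2/3 - 7/6 = -11/6 ≈ -1.8333)
(Z + R(7, -9))**2 = (-11/6 - 7)**2 = (-53/6)**2 = 2809/36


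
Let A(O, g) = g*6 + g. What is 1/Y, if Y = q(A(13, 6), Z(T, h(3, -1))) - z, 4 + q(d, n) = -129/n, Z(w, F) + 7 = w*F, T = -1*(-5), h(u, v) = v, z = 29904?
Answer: -4/119589 ≈ -3.3448e-5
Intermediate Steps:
A(O, g) = 7*g (A(O, g) = 6*g + g = 7*g)
T = 5
Z(w, F) = -7 + F*w (Z(w, F) = -7 + w*F = -7 + F*w)
q(d, n) = -4 - 129/n
Y = -119589/4 (Y = (-4 - 129/(-7 - 1*5)) - 1*29904 = (-4 - 129/(-7 - 5)) - 29904 = (-4 - 129/(-12)) - 29904 = (-4 - 129*(-1/12)) - 29904 = (-4 + 43/4) - 29904 = 27/4 - 29904 = -119589/4 ≈ -29897.)
1/Y = 1/(-119589/4) = -4/119589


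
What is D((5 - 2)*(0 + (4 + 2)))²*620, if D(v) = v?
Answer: 200880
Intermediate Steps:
D((5 - 2)*(0 + (4 + 2)))²*620 = ((5 - 2)*(0 + (4 + 2)))²*620 = (3*(0 + 6))²*620 = (3*6)²*620 = 18²*620 = 324*620 = 200880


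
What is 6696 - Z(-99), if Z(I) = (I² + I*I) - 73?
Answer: -12833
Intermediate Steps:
Z(I) = -73 + 2*I² (Z(I) = (I² + I²) - 73 = 2*I² - 73 = -73 + 2*I²)
6696 - Z(-99) = 6696 - (-73 + 2*(-99)²) = 6696 - (-73 + 2*9801) = 6696 - (-73 + 19602) = 6696 - 1*19529 = 6696 - 19529 = -12833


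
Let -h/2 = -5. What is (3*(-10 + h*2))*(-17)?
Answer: -510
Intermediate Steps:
h = 10 (h = -2*(-5) = 10)
(3*(-10 + h*2))*(-17) = (3*(-10 + 10*2))*(-17) = (3*(-10 + 20))*(-17) = (3*10)*(-17) = 30*(-17) = -510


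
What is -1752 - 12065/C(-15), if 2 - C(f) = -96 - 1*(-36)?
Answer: -120689/62 ≈ -1946.6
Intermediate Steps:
C(f) = 62 (C(f) = 2 - (-96 - 1*(-36)) = 2 - (-96 + 36) = 2 - 1*(-60) = 2 + 60 = 62)
-1752 - 12065/C(-15) = -1752 - 12065/62 = -120689/62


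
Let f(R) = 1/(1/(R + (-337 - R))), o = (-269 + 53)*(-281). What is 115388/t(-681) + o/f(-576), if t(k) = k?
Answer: -80219732/229497 ≈ -349.55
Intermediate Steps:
o = 60696 (o = -216*(-281) = 60696)
f(R) = -337 (f(R) = 1/(1/(-337)) = 1/(-1/337) = -337)
115388/t(-681) + o/f(-576) = 115388/(-681) + 60696/(-337) = 115388*(-1/681) + 60696*(-1/337) = -115388/681 - 60696/337 = -80219732/229497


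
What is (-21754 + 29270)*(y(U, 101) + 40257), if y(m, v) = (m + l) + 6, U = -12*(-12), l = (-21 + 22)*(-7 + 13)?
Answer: 303744108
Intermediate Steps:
l = 6 (l = 1*6 = 6)
U = 144
y(m, v) = 12 + m (y(m, v) = (m + 6) + 6 = (6 + m) + 6 = 12 + m)
(-21754 + 29270)*(y(U, 101) + 40257) = (-21754 + 29270)*((12 + 144) + 40257) = 7516*(156 + 40257) = 7516*40413 = 303744108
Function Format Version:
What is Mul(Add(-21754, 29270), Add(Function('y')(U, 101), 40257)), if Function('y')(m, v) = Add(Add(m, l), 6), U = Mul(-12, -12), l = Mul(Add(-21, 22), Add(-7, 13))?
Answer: 303744108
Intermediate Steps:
l = 6 (l = Mul(1, 6) = 6)
U = 144
Function('y')(m, v) = Add(12, m) (Function('y')(m, v) = Add(Add(m, 6), 6) = Add(Add(6, m), 6) = Add(12, m))
Mul(Add(-21754, 29270), Add(Function('y')(U, 101), 40257)) = Mul(Add(-21754, 29270), Add(Add(12, 144), 40257)) = Mul(7516, Add(156, 40257)) = Mul(7516, 40413) = 303744108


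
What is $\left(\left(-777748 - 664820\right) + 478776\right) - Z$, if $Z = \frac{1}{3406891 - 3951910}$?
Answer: $- \frac{525284952047}{545019} \approx -9.6379 \cdot 10^{5}$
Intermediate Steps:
$Z = - \frac{1}{545019}$ ($Z = \frac{1}{-545019} = - \frac{1}{545019} \approx -1.8348 \cdot 10^{-6}$)
$\left(\left(-777748 - 664820\right) + 478776\right) - Z = \left(\left(-777748 - 664820\right) + 478776\right) - - \frac{1}{545019} = \left(\left(-777748 - 664820\right) + 478776\right) + \frac{1}{545019} = \left(-1442568 + 478776\right) + \frac{1}{545019} = -963792 + \frac{1}{545019} = - \frac{525284952047}{545019}$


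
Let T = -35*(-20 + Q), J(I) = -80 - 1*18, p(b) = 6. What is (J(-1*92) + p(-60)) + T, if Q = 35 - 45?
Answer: 958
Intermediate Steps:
Q = -10
J(I) = -98 (J(I) = -80 - 18 = -98)
T = 1050 (T = -35*(-20 - 10) = -35*(-30) = 1050)
(J(-1*92) + p(-60)) + T = (-98 + 6) + 1050 = -92 + 1050 = 958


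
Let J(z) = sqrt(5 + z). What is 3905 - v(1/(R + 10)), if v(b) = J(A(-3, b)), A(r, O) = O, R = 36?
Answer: 3905 - sqrt(10626)/46 ≈ 3902.8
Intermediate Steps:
v(b) = sqrt(5 + b)
3905 - v(1/(R + 10)) = 3905 - sqrt(5 + 1/(36 + 10)) = 3905 - sqrt(5 + 1/46) = 3905 - sqrt(231/46) = 3905 - sqrt(10626)/46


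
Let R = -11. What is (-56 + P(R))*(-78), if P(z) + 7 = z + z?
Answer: 6630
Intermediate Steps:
P(z) = -7 + 2*z (P(z) = -7 + (z + z) = -7 + 2*z)
(-56 + P(R))*(-78) = (-56 + (-7 + 2*(-11)))*(-78) = (-56 + (-7 - 22))*(-78) = (-56 - 29)*(-78) = -85*(-78) = 6630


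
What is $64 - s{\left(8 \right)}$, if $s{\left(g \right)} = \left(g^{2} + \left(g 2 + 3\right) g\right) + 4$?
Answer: $-156$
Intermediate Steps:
$s{\left(g \right)} = 4 + g^{2} + g \left(3 + 2 g\right)$ ($s{\left(g \right)} = \left(g^{2} + \left(2 g + 3\right) g\right) + 4 = \left(g^{2} + \left(3 + 2 g\right) g\right) + 4 = \left(g^{2} + g \left(3 + 2 g\right)\right) + 4 = 4 + g^{2} + g \left(3 + 2 g\right)$)
$64 - s{\left(8 \right)} = 64 - \left(4 + 3 \cdot 8 + 3 \cdot 8^{2}\right) = 64 - \left(4 + 24 + 3 \cdot 64\right) = 64 - \left(4 + 24 + 192\right) = 64 - 220 = -156$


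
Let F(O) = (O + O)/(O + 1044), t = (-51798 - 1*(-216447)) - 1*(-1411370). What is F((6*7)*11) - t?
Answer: -395580615/251 ≈ -1.5760e+6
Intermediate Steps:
t = 1576019 (t = (-51798 + 216447) + 1411370 = 164649 + 1411370 = 1576019)
F(O) = 2*O/(1044 + O) (F(O) = (2*O)/(1044 + O) = 2*O/(1044 + O))
F((6*7)*11) - t = 2*((6*7)*11)/(1044 + (6*7)*11) - 1*1576019 = 2*(42*11)/(1044 + 42*11) - 1576019 = 2*462/(1044 + 462) - 1576019 = 2*462/1506 - 1576019 = 2*462*(1/1506) - 1576019 = 154/251 - 1576019 = -395580615/251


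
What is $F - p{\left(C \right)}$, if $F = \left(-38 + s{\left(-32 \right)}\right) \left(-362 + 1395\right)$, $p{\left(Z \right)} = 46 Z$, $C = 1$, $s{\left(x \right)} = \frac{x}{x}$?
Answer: $-38267$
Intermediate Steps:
$s{\left(x \right)} = 1$
$F = -38221$ ($F = \left(-38 + 1\right) \left(-362 + 1395\right) = \left(-37\right) 1033 = -38221$)
$F - p{\left(C \right)} = -38221 - 46 \cdot 1 = -38221 - 46 = -38267$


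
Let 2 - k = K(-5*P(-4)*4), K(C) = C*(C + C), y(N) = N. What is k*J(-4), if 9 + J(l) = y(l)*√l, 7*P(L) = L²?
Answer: 1842318/49 + 1637616*I/49 ≈ 37598.0 + 33421.0*I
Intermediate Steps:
P(L) = L²/7
K(C) = 2*C² (K(C) = C*(2*C) = 2*C²)
J(l) = -9 + l^(3/2) (J(l) = -9 + l*√l = -9 + l^(3/2))
k = -204702/49 (k = 2 - 2*(-5*(-4)²/7*4)² = 2 - 2*(-5*16/7*4)² = 2 - 2*(-80/7*4)² = 2 - 2*(-320/7)² = 2 - 2*102400/49 = 2 - 1*204800/49 = 2 - 204800/49 = -204702/49 ≈ -4177.6)
k*J(-4) = -204702*(-9 + (-4)^(3/2))/49 = -204702*(-9 - 8*I)/49 = 1842318/49 + 1637616*I/49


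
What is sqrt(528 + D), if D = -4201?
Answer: I*sqrt(3673) ≈ 60.605*I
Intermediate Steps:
sqrt(528 + D) = sqrt(528 - 4201) = sqrt(-3673) = I*sqrt(3673)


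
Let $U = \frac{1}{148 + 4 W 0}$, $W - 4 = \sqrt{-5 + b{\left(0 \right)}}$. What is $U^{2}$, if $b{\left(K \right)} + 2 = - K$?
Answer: $\frac{1}{21904} \approx 4.5654 \cdot 10^{-5}$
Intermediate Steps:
$b{\left(K \right)} = -2 - K$
$W = 4 + i \sqrt{7}$ ($W = 4 + \sqrt{-5 - 2} = 4 + \sqrt{-7} = 4 + i \sqrt{7} \approx 4.0 + 2.6458 i$)
$U = \frac{1}{148}$ ($U = \frac{1}{148 + 4 \left(4 + i \sqrt{7}\right) 0} = \frac{1}{148 + \left(16 + 4 i \sqrt{7}\right) 0} = \frac{1}{148 + 0} = \frac{1}{148} \approx 0.0067568$)
$U^{2} = \left(\frac{1}{148}\right)^{2} = \frac{1}{21904}$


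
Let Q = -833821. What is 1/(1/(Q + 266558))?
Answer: -567263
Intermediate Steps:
1/(1/(Q + 266558)) = 1/(1/(-833821 + 266558)) = 1/(1/(-567263)) = 1/(-1/567263) = -567263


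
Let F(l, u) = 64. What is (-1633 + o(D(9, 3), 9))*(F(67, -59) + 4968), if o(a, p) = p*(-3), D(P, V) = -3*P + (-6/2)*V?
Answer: -8353120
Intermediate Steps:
D(P, V) = -3*P - 3*V (D(P, V) = -3*P + (-6*½)*V = -3*P - 3*V)
o(a, p) = -3*p
(-1633 + o(D(9, 3), 9))*(F(67, -59) + 4968) = (-1633 - 3*9)*(64 + 4968) = (-1633 - 27)*5032 = -1660*5032 = -8353120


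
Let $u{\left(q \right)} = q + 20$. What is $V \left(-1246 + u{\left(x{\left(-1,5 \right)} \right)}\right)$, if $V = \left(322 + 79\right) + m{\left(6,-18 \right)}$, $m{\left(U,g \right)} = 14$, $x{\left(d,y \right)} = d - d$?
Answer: $-508790$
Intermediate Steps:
$x{\left(d,y \right)} = 0$
$u{\left(q \right)} = 20 + q$
$V = 415$ ($V = \left(322 + 79\right) + 14 = 401 + 14 = 415$)
$V \left(-1246 + u{\left(x{\left(-1,5 \right)} \right)}\right) = 415 \left(-1246 + \left(20 + 0\right)\right) = 415 \left(-1246 + 20\right) = 415 \left(-1226\right) = -508790$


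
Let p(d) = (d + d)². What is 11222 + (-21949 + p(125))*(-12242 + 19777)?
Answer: 305563007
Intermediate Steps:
p(d) = 4*d² (p(d) = (2*d)² = 4*d²)
11222 + (-21949 + p(125))*(-12242 + 19777) = 11222 + (-21949 + 4*125²)*(-12242 + 19777) = 11222 + (-21949 + 4*15625)*7535 = 11222 + (-21949 + 62500)*7535 = 11222 + 40551*7535 = 11222 + 305551785 = 305563007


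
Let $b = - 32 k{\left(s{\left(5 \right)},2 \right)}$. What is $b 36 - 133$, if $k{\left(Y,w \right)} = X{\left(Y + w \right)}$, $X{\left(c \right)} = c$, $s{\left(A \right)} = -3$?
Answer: $1019$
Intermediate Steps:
$k{\left(Y,w \right)} = Y + w$
$b = 32$ ($b = - 32 \left(-3 + 2\right) = \left(-32\right) \left(-1\right) = 32$)
$b 36 - 133 = 32 \cdot 36 - 133 = 1152 - 133 = 1019$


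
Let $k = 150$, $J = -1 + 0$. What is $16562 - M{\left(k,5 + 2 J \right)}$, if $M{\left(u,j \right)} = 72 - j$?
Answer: $16493$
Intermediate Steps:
$J = -1$
$16562 - M{\left(k,5 + 2 J \right)} = 16562 - \left(72 - \left(5 + 2 \left(-1\right)\right)\right) = 16562 - \left(72 - \left(5 - 2\right)\right) = 16562 - \left(72 - 3\right) = 16562 - 69 = 16493$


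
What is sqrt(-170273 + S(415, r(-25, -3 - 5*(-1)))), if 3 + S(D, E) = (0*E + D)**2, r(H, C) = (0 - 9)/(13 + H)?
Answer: sqrt(1949) ≈ 44.147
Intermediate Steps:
r(H, C) = -9/(13 + H)
S(D, E) = -3 + D**2 (S(D, E) = -3 + (0*E + D)**2 = -3 + (0 + D)**2 = -3 + D**2)
sqrt(-170273 + S(415, r(-25, -3 - 5*(-1)))) = sqrt(-170273 + (-3 + 415**2)) = sqrt(-170273 + (-3 + 172225)) = sqrt(-170273 + 172222) = sqrt(1949)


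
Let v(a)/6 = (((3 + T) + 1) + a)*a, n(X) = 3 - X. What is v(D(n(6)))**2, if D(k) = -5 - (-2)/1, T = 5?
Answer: 11664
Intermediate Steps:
D(k) = -3 (D(k) = -5 - (-2) = -5 - 1*(-2) = -5 + 2 = -3)
v(a) = 6*a*(9 + a) (v(a) = 6*((((3 + 5) + 1) + a)*a) = 6*(((8 + 1) + a)*a) = 6*((9 + a)*a) = 6*(a*(9 + a)) = 6*a*(9 + a))
v(D(n(6)))**2 = (6*(-3)*(9 - 3))**2 = (6*(-3)*6)**2 = (-108)**2 = 11664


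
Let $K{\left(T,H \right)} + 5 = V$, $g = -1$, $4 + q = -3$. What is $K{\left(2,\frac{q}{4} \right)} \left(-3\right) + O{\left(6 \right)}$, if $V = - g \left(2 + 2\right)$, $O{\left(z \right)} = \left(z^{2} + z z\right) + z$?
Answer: $81$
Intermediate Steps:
$q = -7$ ($q = -4 - 3 = -7$)
$O{\left(z \right)} = z + 2 z^{2}$ ($O{\left(z \right)} = \left(z^{2} + z^{2}\right) + z = 2 z^{2} + z = z + 2 z^{2}$)
$V = 4$ ($V = - \left(-1\right) \left(2 + 2\right) = - \left(-1\right) 4 = \left(-1\right) \left(-4\right) = 4$)
$K{\left(T,H \right)} = -1$ ($K{\left(T,H \right)} = -5 + 4 = -1$)
$K{\left(2,\frac{q}{4} \right)} \left(-3\right) + O{\left(6 \right)} = \left(-1\right) \left(-3\right) + 6 \left(1 + 2 \cdot 6\right) = 3 + 6 \left(1 + 12\right) = 3 + 6 \cdot 13 = 3 + 78 = 81$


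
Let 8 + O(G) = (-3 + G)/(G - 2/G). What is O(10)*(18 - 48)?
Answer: 1530/7 ≈ 218.57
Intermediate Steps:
O(G) = -8 + (-3 + G)/(G - 2/G)
O(10)*(18 - 48) = ((16 - 7*10**2 - 3*10)/(-2 + 10**2))*(18 - 48) = ((16 - 7*100 - 30)/(-2 + 100))*(-30) = ((16 - 700 - 30)/98)*(-30) = ((1/98)*(-714))*(-30) = -51/7*(-30) = 1530/7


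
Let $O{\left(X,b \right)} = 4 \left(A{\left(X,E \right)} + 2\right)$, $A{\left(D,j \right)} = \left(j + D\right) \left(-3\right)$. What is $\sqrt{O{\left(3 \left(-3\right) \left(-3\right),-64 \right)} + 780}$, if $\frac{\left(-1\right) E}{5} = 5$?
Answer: $2 \sqrt{191} \approx 27.641$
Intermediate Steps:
$E = -25$ ($E = \left(-5\right) 5 = -25$)
$A{\left(D,j \right)} = - 3 D - 3 j$ ($A{\left(D,j \right)} = \left(D + j\right) \left(-3\right) = - 3 D - 3 j$)
$O{\left(X,b \right)} = 308 - 12 X$ ($O{\left(X,b \right)} = 4 \left(\left(- 3 X - -75\right) + 2\right) = 4 \left(\left(- 3 X + 75\right) + 2\right) = 4 \left(\left(75 - 3 X\right) + 2\right) = 4 \left(77 - 3 X\right) = 308 - 12 X$)
$\sqrt{O{\left(3 \left(-3\right) \left(-3\right),-64 \right)} + 780} = \sqrt{\left(308 - 12 \cdot 3 \left(-3\right) \left(-3\right)\right) + 780} = \sqrt{\left(308 - 12 \left(\left(-9\right) \left(-3\right)\right)\right) + 780} = \sqrt{\left(308 - 324\right) + 780} = \sqrt{-16 + 780} = \sqrt{764} = 2 \sqrt{191}$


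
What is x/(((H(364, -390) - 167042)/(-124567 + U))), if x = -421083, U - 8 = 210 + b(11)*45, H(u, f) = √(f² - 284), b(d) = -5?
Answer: -243398724720749/775079943 - 2914221869*√37954/775079943 ≈ -3.1476e+5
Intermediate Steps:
H(u, f) = √(-284 + f²)
U = -7 (U = 8 + (210 - 5*45) = 8 + (210 - 225) = 8 - 15 = -7)
x/(((H(364, -390) - 167042)/(-124567 + U))) = -421083*(-124567 - 7)/(√(-284 + (-390)²) - 167042) = -421083*(-124574/(√(-284 + 152100) - 167042)) = -421083*(-124574/(√151816 - 167042)) = -421083*(-124574/(2*√37954 - 167042)) = -421083*(-124574/(-167042 + 2*√37954)) = -421083/(83521/62287 - √37954/62287)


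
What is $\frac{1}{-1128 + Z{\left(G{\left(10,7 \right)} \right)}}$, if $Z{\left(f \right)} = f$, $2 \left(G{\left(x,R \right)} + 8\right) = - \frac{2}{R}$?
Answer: $- \frac{7}{7953} \approx -0.00088017$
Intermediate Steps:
$G{\left(x,R \right)} = -8 - \frac{1}{R}$ ($G{\left(x,R \right)} = -8 + \frac{\left(-2\right) \frac{1}{R}}{2} = -8 - \frac{1}{R}$)
$\frac{1}{-1128 + Z{\left(G{\left(10,7 \right)} \right)}} = \frac{1}{-1128 - \frac{57}{7}} = \frac{1}{- \frac{7953}{7}} = - \frac{7}{7953}$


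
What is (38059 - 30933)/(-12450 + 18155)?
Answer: 1018/815 ≈ 1.2491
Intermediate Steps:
(38059 - 30933)/(-12450 + 18155) = 7126/5705 = 7126*(1/5705) = 1018/815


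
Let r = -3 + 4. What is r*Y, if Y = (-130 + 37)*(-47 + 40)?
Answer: 651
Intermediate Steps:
Y = 651 (Y = -93*(-7) = 651)
r = 1
r*Y = 1*651 = 651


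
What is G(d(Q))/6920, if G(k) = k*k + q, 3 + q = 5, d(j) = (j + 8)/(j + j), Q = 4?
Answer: 17/27680 ≈ 0.00061416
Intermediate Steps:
d(j) = (8 + j)/(2*j) (d(j) = (8 + j)/((2*j)) = (8 + j)*(1/(2*j)) = (8 + j)/(2*j))
q = 2 (q = -3 + 5 = 2)
G(k) = 2 + k² (G(k) = k*k + 2 = k² + 2 = 2 + k²)
G(d(Q))/6920 = (2 + ((½)*(8 + 4)/4)²)/6920 = (2 + ((½)*(¼)*12)²)*(1/6920) = (2 + (3/2)²)*(1/6920) = (2 + 9/4)*(1/6920) = (17/4)*(1/6920) = 17/27680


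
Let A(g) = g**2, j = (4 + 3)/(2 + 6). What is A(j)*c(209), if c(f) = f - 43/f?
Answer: 1069131/6688 ≈ 159.86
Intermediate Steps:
j = 7/8 ≈ 0.87500
A(j)*c(209) = (7/8)**2*(209 - 43/209) = 49*(209 - 43*1/209)/64 = 49*(209 - 43/209)/64 = (49/64)*(43638/209) = 1069131/6688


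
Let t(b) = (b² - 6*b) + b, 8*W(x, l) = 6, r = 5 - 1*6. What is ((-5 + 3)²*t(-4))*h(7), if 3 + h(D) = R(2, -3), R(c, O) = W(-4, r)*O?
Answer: -756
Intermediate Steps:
r = -1 (r = 5 - 6 = -1)
W(x, l) = ¾ (W(x, l) = (⅛)*6 = ¾)
R(c, O) = 3*O/4
h(D) = -21/4 (h(D) = -3 + (¾)*(-3) = -3 - 9/4 = -21/4)
t(b) = b² - 5*b
((-5 + 3)²*t(-4))*h(7) = ((-5 + 3)²*(-4*(-5 - 4)))*(-21/4) = ((-2)²*(-4*(-9)))*(-21/4) = (4*36)*(-21/4) = 144*(-21/4) = -756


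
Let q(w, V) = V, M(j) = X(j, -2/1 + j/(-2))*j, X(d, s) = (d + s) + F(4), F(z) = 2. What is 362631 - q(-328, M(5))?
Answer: 725237/2 ≈ 3.6262e+5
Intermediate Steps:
X(d, s) = 2 + d + s (X(d, s) = (d + s) + 2 = 2 + d + s)
M(j) = j²/2 (M(j) = (2 + j + (-2/1 + j/(-2)))*j = (2 + j + (-2*1 + j*(-½)))*j = (2 + j + (-2 - j/2))*j = (j/2)*j = j²/2)
362631 - q(-328, M(5)) = 362631 - 5²/2 = 362631 - 25/2 = 725237/2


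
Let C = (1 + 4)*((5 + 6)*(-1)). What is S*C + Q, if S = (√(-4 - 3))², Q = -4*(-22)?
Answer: 473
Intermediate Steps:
Q = 88
S = -7 (S = (√(-7))² = (I*√7)² = -7)
C = -55 (C = 5*(11*(-1)) = 5*(-11) = -55)
S*C + Q = -7*(-55) + 88 = 385 + 88 = 473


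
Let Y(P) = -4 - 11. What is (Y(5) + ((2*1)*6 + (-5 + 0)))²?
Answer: 64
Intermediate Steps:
Y(P) = -15
(Y(5) + ((2*1)*6 + (-5 + 0)))² = (-15 + ((2*1)*6 + (-5 + 0)))² = (-15 + (2*6 - 5))² = (-15 + (12 - 5))² = (-15 + 7)² = (-8)² = 64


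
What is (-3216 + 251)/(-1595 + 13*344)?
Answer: -2965/2877 ≈ -1.0306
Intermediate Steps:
(-3216 + 251)/(-1595 + 13*344) = -2965/(-1595 + 4472) = -2965/2877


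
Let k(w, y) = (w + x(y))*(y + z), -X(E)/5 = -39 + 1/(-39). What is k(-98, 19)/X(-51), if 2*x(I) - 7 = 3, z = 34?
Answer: -192231/7610 ≈ -25.260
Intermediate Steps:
x(I) = 5 (x(I) = 7/2 + (1/2)*3 = 7/2 + 3/2 = 5)
X(E) = 7610/39 (X(E) = -5*(-39 + 1/(-39)) = -5*(-39 - 1/39) = -5*(-1522/39) = 7610/39)
k(w, y) = (5 + w)*(34 + y) (k(w, y) = (w + 5)*(y + 34) = (5 + w)*(34 + y))
k(-98, 19)/X(-51) = (170 + 5*19 + 34*(-98) - 98*19)/(7610/39) = (170 + 95 - 3332 - 1862)*(39/7610) = -4929*39/7610 = -192231/7610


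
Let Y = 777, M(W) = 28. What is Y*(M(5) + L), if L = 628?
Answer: 509712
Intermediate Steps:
Y*(M(5) + L) = 777*(28 + 628) = 777*656 = 509712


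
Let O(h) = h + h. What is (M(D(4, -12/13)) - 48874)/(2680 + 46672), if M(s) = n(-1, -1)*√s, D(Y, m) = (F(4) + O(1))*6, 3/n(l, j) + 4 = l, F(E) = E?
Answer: -61097/61690 ≈ -0.99039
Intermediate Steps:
n(l, j) = 3/(-4 + l)
O(h) = 2*h
D(Y, m) = 36 (D(Y, m) = (4 + 2*1)*6 = (4 + 2)*6 = 6*6 = 36)
M(s) = -3*√s/5 (M(s) = (3/(-4 - 1))*√s = (3/(-5))*√s = (3*(-⅕))*√s = -3*√s/5)
(M(D(4, -12/13)) - 48874)/(2680 + 46672) = (-3*√36/5 - 48874)/(2680 + 46672) = (-⅗*6 - 48874)/49352 = (-18/5 - 48874)*(1/49352) = -244388/5*1/49352 = -61097/61690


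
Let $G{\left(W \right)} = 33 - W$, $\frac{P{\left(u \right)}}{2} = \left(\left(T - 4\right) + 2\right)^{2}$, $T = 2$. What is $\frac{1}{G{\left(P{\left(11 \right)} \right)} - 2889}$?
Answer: $- \frac{1}{2856} \approx -0.00035014$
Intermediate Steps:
$P{\left(u \right)} = 0$ ($P{\left(u \right)} = 2 \left(\left(2 - 4\right) + 2\right)^{2} = 2 \left(-2 + 2\right)^{2} = 2 \cdot 0^{2} = 2 \cdot 0 = 0$)
$\frac{1}{G{\left(P{\left(11 \right)} \right)} - 2889} = \frac{1}{\left(33 - 0\right) - 2889} = \frac{1}{\left(33 + 0\right) - 2889} = \frac{1}{33 - 2889} = \frac{1}{-2856} = - \frac{1}{2856}$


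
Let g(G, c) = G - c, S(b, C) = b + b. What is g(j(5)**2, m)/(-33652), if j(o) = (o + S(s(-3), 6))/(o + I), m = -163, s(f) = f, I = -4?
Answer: -41/8413 ≈ -0.0048734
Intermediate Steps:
S(b, C) = 2*b
j(o) = (-6 + o)/(-4 + o) (j(o) = (o + 2*(-3))/(o - 4) = (o - 6)/(-4 + o) = (-6 + o)/(-4 + o))
g(j(5)**2, m)/(-33652) = (((-6 + 5)/(-4 + 5))**2 - 1*(-163))/(-33652) = ((-1/1)**2 + 163)*(-1/33652) = ((1*(-1))**2 + 163)*(-1/33652) = ((-1)**2 + 163)*(-1/33652) = (1 + 163)*(-1/33652) = 164*(-1/33652) = -41/8413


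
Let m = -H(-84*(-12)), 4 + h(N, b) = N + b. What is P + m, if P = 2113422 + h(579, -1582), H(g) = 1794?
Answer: 2110621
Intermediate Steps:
h(N, b) = -4 + N + b (h(N, b) = -4 + (N + b) = -4 + N + b)
m = -1794 (m = -1*1794 = -1794)
P = 2112415 (P = 2113422 + (-4 + 579 - 1582) = 2113422 - 1007 = 2112415)
P + m = 2112415 - 1794 = 2110621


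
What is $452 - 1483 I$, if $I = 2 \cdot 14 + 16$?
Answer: $-64800$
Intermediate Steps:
$I = 44$ ($I = 28 + 16 = 44$)
$452 - 1483 I = 452 - 65252 = -64800$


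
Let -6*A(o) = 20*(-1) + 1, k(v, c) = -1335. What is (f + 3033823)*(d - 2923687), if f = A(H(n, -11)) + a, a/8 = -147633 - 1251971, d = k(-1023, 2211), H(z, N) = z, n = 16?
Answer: 71630914945885/3 ≈ 2.3877e+13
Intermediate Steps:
A(o) = 19/6 (A(o) = -(20*(-1) + 1)/6 = -(-20 + 1)/6 = -1/6*(-19) = 19/6)
d = -1335
a = -11196832 (a = 8*(-147633 - 1251971) = 8*(-1399604) = -11196832)
f = -67180973/6 (f = 19/6 - 11196832 = -67180973/6 ≈ -1.1197e+7)
(f + 3033823)*(d - 2923687) = (-67180973/6 + 3033823)*(-1335 - 2923687) = -48978035/6*(-2925022) = 71630914945885/3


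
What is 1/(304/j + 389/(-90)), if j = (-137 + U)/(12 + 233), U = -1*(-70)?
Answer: -6030/6729263 ≈ -0.00089609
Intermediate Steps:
U = 70
j = -67/245 (j = (-137 + 70)/(12 + 233) = -67/245 ≈ -0.27347)
1/(304/j + 389/(-90)) = 1/(304/(-67/245) + 389/(-90)) = 1/(304*(-245/67) + 389*(-1/90)) = 1/(-74480/67 - 389/90) = 1/(-6729263/6030) = -6030/6729263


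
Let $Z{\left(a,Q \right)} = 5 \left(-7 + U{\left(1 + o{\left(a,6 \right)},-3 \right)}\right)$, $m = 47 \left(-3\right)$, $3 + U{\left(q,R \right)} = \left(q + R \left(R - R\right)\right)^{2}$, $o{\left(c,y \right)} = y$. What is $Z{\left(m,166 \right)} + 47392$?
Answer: $47587$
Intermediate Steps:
$U{\left(q,R \right)} = -3 + q^{2}$ ($U{\left(q,R \right)} = -3 + \left(q + R \left(R - R\right)\right)^{2} = -3 + \left(q + R 0\right)^{2} = -3 + \left(q + 0\right)^{2} = -3 + q^{2}$)
$m = -141$
$Z{\left(a,Q \right)} = 195$ ($Z{\left(a,Q \right)} = 5 \left(-7 - \left(3 - \left(1 + 6\right)^{2}\right)\right) = 5 \left(-7 - \left(3 - 7^{2}\right)\right) = 5 \left(-7 + \left(-3 + 49\right)\right) = 5 \left(-7 + 46\right) = 5 \cdot 39 = 195$)
$Z{\left(m,166 \right)} + 47392 = 195 + 47392 = 47587$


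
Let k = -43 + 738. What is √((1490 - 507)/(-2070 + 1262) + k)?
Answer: √113236554/404 ≈ 26.340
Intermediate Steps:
k = 695
√((1490 - 507)/(-2070 + 1262) + k) = √((1490 - 507)/(-2070 + 1262) + 695) = √(983/(-808) + 695) = √(983*(-1/808) + 695) = √(-983/808 + 695) = √(560577/808) = √113236554/404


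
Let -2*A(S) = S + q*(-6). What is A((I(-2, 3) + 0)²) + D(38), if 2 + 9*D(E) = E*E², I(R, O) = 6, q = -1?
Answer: 18227/3 ≈ 6075.7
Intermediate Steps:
D(E) = -2/9 + E³/9 (D(E) = -2/9 + (E*E²)/9 = -2/9 + E³/9)
A(S) = -3 - S/2 (A(S) = -(S - 1*(-6))/2 = -(S + 6)/2 = -(6 + S)/2 = -3 - S/2)
A((I(-2, 3) + 0)²) + D(38) = (-3 - (6 + 0)²/2) + (-2/9 + (⅑)*38³) = (-3 - ½*6²) + (-2/9 + (⅑)*54872) = (-3 - ½*36) + (-2/9 + 54872/9) = (-3 - 18) + 18290/3 = -21 + 18290/3 = 18227/3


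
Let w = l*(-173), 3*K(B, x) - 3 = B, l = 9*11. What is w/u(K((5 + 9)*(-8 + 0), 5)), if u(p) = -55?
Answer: 1557/5 ≈ 311.40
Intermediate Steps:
l = 99
K(B, x) = 1 + B/3
w = -17127 (w = 99*(-173) = -17127)
w/u(K((5 + 9)*(-8 + 0), 5)) = -17127/(-55) = -17127*(-1/55) = 1557/5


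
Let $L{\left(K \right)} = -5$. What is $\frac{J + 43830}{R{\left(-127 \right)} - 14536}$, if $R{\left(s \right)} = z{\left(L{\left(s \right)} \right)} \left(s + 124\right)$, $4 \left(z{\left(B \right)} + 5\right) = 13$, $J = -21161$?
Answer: $- \frac{90676}{58123} \approx -1.5601$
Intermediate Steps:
$z{\left(B \right)} = - \frac{7}{4}$ ($z{\left(B \right)} = -5 + \frac{1}{4} \cdot 13 = -5 + \frac{13}{4} = - \frac{7}{4}$)
$R{\left(s \right)} = -217 - \frac{7 s}{4}$ ($R{\left(s \right)} = - \frac{7 \left(s + 124\right)}{4} = - \frac{7 \left(124 + s\right)}{4} = -217 - \frac{7 s}{4}$)
$\frac{J + 43830}{R{\left(-127 \right)} - 14536} = \frac{-21161 + 43830}{\left(-217 - - \frac{889}{4}\right) - 14536} = \frac{22669}{\left(-217 + \frac{889}{4}\right) - 14536} = \frac{22669}{\frac{21}{4} - 14536} = \frac{22669}{- \frac{58123}{4}} = 22669 \left(- \frac{4}{58123}\right) = - \frac{90676}{58123}$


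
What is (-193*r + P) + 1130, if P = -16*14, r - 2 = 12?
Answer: -1796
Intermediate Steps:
r = 14 (r = 2 + 12 = 14)
P = -224
(-193*r + P) + 1130 = (-193*14 - 224) + 1130 = (-2702 - 224) + 1130 = -2926 + 1130 = -1796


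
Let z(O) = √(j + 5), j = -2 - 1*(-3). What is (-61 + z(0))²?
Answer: (61 - √6)² ≈ 3428.2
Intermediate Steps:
j = 1 (j = -2 + 3 = 1)
z(O) = √6 (z(O) = √(1 + 5) = √6)
(-61 + z(0))² = (-61 + √6)²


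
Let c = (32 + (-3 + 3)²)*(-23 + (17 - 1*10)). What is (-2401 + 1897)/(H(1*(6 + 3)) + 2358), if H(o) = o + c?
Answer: -72/265 ≈ -0.27170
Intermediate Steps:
c = -512 (c = (32 + 0²)*(-23 + (17 - 10)) = (32 + 0)*(-23 + 7) = 32*(-16) = -512)
H(o) = -512 + o (H(o) = o - 512 = -512 + o)
(-2401 + 1897)/(H(1*(6 + 3)) + 2358) = (-2401 + 1897)/((-512 + 1*(6 + 3)) + 2358) = -504/((-512 + 1*9) + 2358) = -504/((-512 + 9) + 2358) = -504/(-503 + 2358) = -504/1855 = -504*1/1855 = -72/265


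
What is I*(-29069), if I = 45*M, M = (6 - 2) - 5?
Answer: 1308105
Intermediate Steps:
M = -1 (M = 4 - 5 = -1)
I = -45 (I = 45*(-1) = -45)
I*(-29069) = -45*(-29069) = 1308105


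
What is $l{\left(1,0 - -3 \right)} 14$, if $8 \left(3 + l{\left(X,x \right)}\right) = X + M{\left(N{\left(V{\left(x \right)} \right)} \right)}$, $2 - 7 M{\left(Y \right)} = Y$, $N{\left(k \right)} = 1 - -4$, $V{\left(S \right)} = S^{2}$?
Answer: $-41$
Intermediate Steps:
$N{\left(k \right)} = 5$ ($N{\left(k \right)} = 1 + 4 = 5$)
$M{\left(Y \right)} = \frac{2}{7} - \frac{Y}{7}$
$l{\left(X,x \right)} = - \frac{171}{56} + \frac{X}{8}$ ($l{\left(X,x \right)} = -3 + \frac{X + \left(\frac{2}{7} - \frac{5}{7}\right)}{8} = -3 + \frac{X - \frac{3}{7}}{8} = -3 + \frac{- \frac{3}{7} + X}{8} = -3 + \left(- \frac{3}{56} + \frac{X}{8}\right) = - \frac{171}{56} + \frac{X}{8}$)
$l{\left(1,0 - -3 \right)} 14 = \left(- \frac{171}{56} + \frac{1}{8} \cdot 1\right) 14 = \left(- \frac{171}{56} + \frac{1}{8}\right) 14 = \left(- \frac{41}{14}\right) 14 = -41$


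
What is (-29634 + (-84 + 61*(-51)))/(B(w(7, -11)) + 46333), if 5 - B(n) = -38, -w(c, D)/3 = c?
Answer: -1059/1496 ≈ -0.70789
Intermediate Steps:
w(c, D) = -3*c
B(n) = 43 (B(n) = 5 - 1*(-38) = 5 + 38 = 43)
(-29634 + (-84 + 61*(-51)))/(B(w(7, -11)) + 46333) = (-29634 + (-84 + 61*(-51)))/(43 + 46333) = (-29634 + (-84 - 3111))/46376 = (-29634 - 3195)*(1/46376) = -32829*1/46376 = -1059/1496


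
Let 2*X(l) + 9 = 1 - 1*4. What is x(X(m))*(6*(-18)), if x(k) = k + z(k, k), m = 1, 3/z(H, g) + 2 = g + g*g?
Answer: 4455/7 ≈ 636.43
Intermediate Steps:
z(H, g) = 3/(-2 + g + g²) (z(H, g) = 3/(-2 + (g + g*g)) = 3/(-2 + (g + g²)) = 3/(-2 + g + g²))
X(l) = -6 (X(l) = -9/2 + (1 - 1*4)/2 = -9/2 + (1 - 4)/2 = -9/2 + (½)*(-3) = -9/2 - 3/2 = -6)
x(k) = k + 3/(-2 + k + k²)
x(X(m))*(6*(-18)) = (-6 + 3/(-2 - 6 + (-6)²))*(6*(-18)) = (-6 + 3/(-2 - 6 + 36))*(-108) = (-6 + 3/28)*(-108) = -165/28*(-108) = 4455/7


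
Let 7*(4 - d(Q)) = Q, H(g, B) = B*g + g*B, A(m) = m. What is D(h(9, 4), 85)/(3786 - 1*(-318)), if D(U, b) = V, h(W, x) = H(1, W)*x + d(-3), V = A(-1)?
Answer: -1/4104 ≈ -0.00024366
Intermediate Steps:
H(g, B) = 2*B*g (H(g, B) = B*g + B*g = 2*B*g)
d(Q) = 4 - Q/7
V = -1
h(W, x) = 31/7 + 2*W*x (h(W, x) = (2*W*1)*x + (4 - 1/7*(-3)) = (2*W)*x + (4 + 3/7) = 2*W*x + 31/7 = 31/7 + 2*W*x)
D(U, b) = -1
D(h(9, 4), 85)/(3786 - 1*(-318)) = -1/(3786 - 1*(-318)) = -1/(3786 + 318) = -1/4104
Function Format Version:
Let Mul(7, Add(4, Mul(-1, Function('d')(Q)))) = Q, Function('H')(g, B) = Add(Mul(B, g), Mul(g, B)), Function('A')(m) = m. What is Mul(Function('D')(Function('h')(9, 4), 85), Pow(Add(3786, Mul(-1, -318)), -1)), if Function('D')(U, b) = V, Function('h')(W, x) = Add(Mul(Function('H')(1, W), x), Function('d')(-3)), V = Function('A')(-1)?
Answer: Rational(-1, 4104) ≈ -0.00024366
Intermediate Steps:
Function('H')(g, B) = Mul(2, B, g) (Function('H')(g, B) = Add(Mul(B, g), Mul(B, g)) = Mul(2, B, g))
Function('d')(Q) = Add(4, Mul(Rational(-1, 7), Q))
V = -1
Function('h')(W, x) = Add(Rational(31, 7), Mul(2, W, x)) (Function('h')(W, x) = Add(Mul(Mul(2, W, 1), x), Add(4, Mul(Rational(-1, 7), -3))) = Add(Mul(Mul(2, W), x), Add(4, Rational(3, 7))) = Add(Mul(2, W, x), Rational(31, 7)) = Add(Rational(31, 7), Mul(2, W, x)))
Function('D')(U, b) = -1
Mul(Function('D')(Function('h')(9, 4), 85), Pow(Add(3786, Mul(-1, -318)), -1)) = Mul(-1, Pow(Add(3786, Mul(-1, -318)), -1)) = Mul(-1, Pow(Add(3786, 318), -1)) = Mul(-1, Pow(4104, -1)) = Mul(-1, Rational(1, 4104)) = Rational(-1, 4104)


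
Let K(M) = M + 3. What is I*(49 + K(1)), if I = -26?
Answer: -1378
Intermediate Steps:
K(M) = 3 + M
I*(49 + K(1)) = -26*(49 + (3 + 1)) = -26*(49 + 4) = -26*53 = -1378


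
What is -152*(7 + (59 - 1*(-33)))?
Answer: -15048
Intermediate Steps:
-152*(7 + (59 - 1*(-33))) = -152*(7 + (59 + 33)) = -152*(7 + 92) = -152*99 = -15048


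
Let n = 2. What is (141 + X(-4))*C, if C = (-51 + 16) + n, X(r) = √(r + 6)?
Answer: -4653 - 33*√2 ≈ -4699.7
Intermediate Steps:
X(r) = √(6 + r)
C = -33 (C = (-51 + 16) + 2 = -35 + 2 = -33)
(141 + X(-4))*C = (141 + √(6 - 4))*(-33) = (141 + √2)*(-33) = -4653 - 33*√2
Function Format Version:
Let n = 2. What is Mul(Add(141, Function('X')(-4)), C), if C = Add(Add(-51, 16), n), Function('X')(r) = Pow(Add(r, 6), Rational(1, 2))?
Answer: Add(-4653, Mul(-33, Pow(2, Rational(1, 2)))) ≈ -4699.7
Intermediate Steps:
Function('X')(r) = Pow(Add(6, r), Rational(1, 2))
C = -33 (C = Add(Add(-51, 16), 2) = Add(-35, 2) = -33)
Mul(Add(141, Function('X')(-4)), C) = Mul(Add(141, Pow(Add(6, -4), Rational(1, 2))), -33) = Mul(Add(141, Pow(2, Rational(1, 2))), -33) = Add(-4653, Mul(-33, Pow(2, Rational(1, 2))))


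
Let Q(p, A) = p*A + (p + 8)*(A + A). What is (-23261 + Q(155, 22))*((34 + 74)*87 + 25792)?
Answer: -446148652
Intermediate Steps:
Q(p, A) = A*p + 2*A*(8 + p) (Q(p, A) = A*p + (8 + p)*(2*A) = A*p + 2*A*(8 + p))
(-23261 + Q(155, 22))*((34 + 74)*87 + 25792) = (-23261 + 22*(16 + 3*155))*((34 + 74)*87 + 25792) = (-23261 + 22*(16 + 465))*(108*87 + 25792) = (-23261 + 22*481)*(9396 + 25792) = (-23261 + 10582)*35188 = -12679*35188 = -446148652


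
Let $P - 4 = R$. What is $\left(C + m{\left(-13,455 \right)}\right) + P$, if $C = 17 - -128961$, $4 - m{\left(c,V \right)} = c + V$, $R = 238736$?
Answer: $367280$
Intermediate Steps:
$m{\left(c,V \right)} = 4 - V - c$ ($m{\left(c,V \right)} = 4 - \left(c + V\right) = 4 - \left(V + c\right) = 4 - V - c$)
$P = 238740$ ($P = 4 + 238736 = 238740$)
$C = 128978$ ($C = 17 + 128961 = 128978$)
$\left(C + m{\left(-13,455 \right)}\right) + P = \left(128978 - 438\right) + 238740 = 128540 + 238740 = 367280$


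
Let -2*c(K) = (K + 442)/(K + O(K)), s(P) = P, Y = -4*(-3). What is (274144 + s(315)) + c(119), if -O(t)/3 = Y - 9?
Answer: 5489129/20 ≈ 2.7446e+5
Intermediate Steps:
Y = 12
O(t) = -9 (O(t) = -3*(12 - 9) = -3*3 = -9)
c(K) = -(442 + K)/(2*(-9 + K)) (c(K) = -(K + 442)/(2*(K - 9)) = -(442 + K)/(2*(-9 + K)))
(274144 + s(315)) + c(119) = (274144 + 315) + (-442 - 1*119)/(2*(-9 + 119)) = 274459 + (1/2)*(-442 - 119)/110 = 274459 + (1/2)*(1/110)*(-561) = 274459 - 51/20 = 5489129/20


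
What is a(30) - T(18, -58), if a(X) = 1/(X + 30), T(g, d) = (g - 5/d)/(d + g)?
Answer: 3263/6960 ≈ 0.46882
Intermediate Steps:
T(g, d) = (g - 5/d)/(d + g)
a(X) = 1/(30 + X)
a(30) - T(18, -58) = 1/(30 + 30) - (-5 - 58*18)/((-58)*(-58 + 18)) = 1/60 - (-1)*(-5 - 1044)/(58*(-40)) = 1/60 - (-1)*(-1)*(-1049)/(58*40) = 1/60 - 1*(-1049/2320) = 1/60 + 1049/2320 = 3263/6960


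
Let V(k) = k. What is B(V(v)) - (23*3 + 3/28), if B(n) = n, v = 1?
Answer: -1907/28 ≈ -68.107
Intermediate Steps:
B(V(v)) - (23*3 + 3/28) = 1 - (23*3 + 3/28) = 1 - (69 + 3*(1/28)) = 1 - (69 + 3/28) = 1 - 1*1935/28 = 1 - 1935/28 = -1907/28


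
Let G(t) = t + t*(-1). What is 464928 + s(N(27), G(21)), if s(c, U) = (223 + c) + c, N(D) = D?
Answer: 465205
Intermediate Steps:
G(t) = 0 (G(t) = t - t = 0)
s(c, U) = 223 + 2*c
464928 + s(N(27), G(21)) = 464928 + (223 + 2*27) = 464928 + (223 + 54) = 464928 + 277 = 465205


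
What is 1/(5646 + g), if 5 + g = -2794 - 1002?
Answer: 1/1845 ≈ 0.00054201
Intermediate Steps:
g = -3801 (g = -5 + (-2794 - 1002) = -5 - 3796 = -3801)
1/(5646 + g) = 1/(5646 - 3801) = 1/1845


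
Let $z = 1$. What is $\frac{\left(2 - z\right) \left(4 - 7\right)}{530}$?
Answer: $- \frac{3}{530} \approx -0.0056604$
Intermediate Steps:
$\frac{\left(2 - z\right) \left(4 - 7\right)}{530} = \frac{\left(2 - 1\right) \left(4 - 7\right)}{530} = \left(2 - 1\right) \left(-3\right) \frac{1}{530} = 1 \left(-3\right) \frac{1}{530} = \left(-3\right) \frac{1}{530} = - \frac{3}{530}$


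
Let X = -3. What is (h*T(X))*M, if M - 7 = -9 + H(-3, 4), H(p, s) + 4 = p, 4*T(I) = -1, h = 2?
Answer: 9/2 ≈ 4.5000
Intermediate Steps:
T(I) = -¼ (T(I) = (¼)*(-1) = -¼)
H(p, s) = -4 + p
M = -9 (M = 7 + (-9 + (-4 - 3)) = 7 + (-9 - 7) = 7 - 16 = -9)
(h*T(X))*M = (2*(-¼))*(-9) = -½*(-9) = 9/2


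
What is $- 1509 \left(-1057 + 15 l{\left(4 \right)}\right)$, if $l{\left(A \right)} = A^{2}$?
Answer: $1232853$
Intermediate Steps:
$- 1509 \left(-1057 + 15 l{\left(4 \right)}\right) = - 1509 \left(-1057 + 15 \cdot 4^{2}\right) = - 1509 \left(-1057 + 15 \cdot 16\right) = - 1509 \left(-1057 + 240\right) = \left(-1509\right) \left(-817\right) = 1232853$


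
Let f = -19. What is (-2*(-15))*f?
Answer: -570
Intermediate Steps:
(-2*(-15))*f = -2*(-15)*(-19) = 30*(-19) = -570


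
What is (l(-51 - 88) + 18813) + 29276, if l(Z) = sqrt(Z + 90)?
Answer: 48089 + 7*I ≈ 48089.0 + 7.0*I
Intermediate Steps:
l(Z) = sqrt(90 + Z)
(l(-51 - 88) + 18813) + 29276 = (sqrt(90 + (-51 - 88)) + 18813) + 29276 = (sqrt(90 - 139) + 18813) + 29276 = (sqrt(-49) + 18813) + 29276 = (7*I + 18813) + 29276 = (18813 + 7*I) + 29276 = 48089 + 7*I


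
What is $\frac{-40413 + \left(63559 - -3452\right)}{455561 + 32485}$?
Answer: $\frac{341}{6257} \approx 0.054499$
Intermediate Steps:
$\frac{-40413 + \left(63559 - -3452\right)}{455561 + 32485} = \frac{-40413 + \left(63559 + 3452\right)}{488046} = \left(-40413 + 67011\right) \frac{1}{488046} = 26598 \cdot \frac{1}{488046} = \frac{341}{6257}$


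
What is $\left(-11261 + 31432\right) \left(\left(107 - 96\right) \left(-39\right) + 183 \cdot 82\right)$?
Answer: $294032667$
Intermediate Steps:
$\left(-11261 + 31432\right) \left(\left(107 - 96\right) \left(-39\right) + 183 \cdot 82\right) = 20171 \left(11 \left(-39\right) + 15006\right) = 20171 \left(-429 + 15006\right) = 20171 \cdot 14577 = 294032667$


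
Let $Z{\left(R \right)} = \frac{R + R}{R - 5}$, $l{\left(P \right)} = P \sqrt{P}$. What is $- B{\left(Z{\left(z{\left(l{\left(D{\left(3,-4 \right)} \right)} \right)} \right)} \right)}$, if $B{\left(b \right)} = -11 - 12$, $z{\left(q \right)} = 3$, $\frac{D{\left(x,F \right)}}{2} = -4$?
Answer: $23$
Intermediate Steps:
$D{\left(x,F \right)} = -8$ ($D{\left(x,F \right)} = 2 \left(-4\right) = -8$)
$l{\left(P \right)} = P^{\frac{3}{2}}$
$Z{\left(R \right)} = \frac{2 R}{-5 + R}$
$B{\left(b \right)} = -23$
$- B{\left(Z{\left(z{\left(l{\left(D{\left(3,-4 \right)} \right)} \right)} \right)} \right)} = \left(-1\right) \left(-23\right) = 23$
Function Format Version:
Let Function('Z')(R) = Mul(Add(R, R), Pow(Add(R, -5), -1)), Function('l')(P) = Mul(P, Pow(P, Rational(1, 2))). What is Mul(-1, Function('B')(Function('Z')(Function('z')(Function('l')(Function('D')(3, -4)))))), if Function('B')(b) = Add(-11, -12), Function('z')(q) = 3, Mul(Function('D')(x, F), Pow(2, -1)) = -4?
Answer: 23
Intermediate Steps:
Function('D')(x, F) = -8 (Function('D')(x, F) = Mul(2, -4) = -8)
Function('l')(P) = Pow(P, Rational(3, 2))
Function('Z')(R) = Mul(2, R, Pow(Add(-5, R), -1)) (Function('Z')(R) = Mul(Mul(2, R), Pow(Add(-5, R), -1)) = Mul(2, R, Pow(Add(-5, R), -1)))
Function('B')(b) = -23
Mul(-1, Function('B')(Function('Z')(Function('z')(Function('l')(Function('D')(3, -4)))))) = Mul(-1, -23) = 23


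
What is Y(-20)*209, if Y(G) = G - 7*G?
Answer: 25080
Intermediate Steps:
Y(G) = -6*G
Y(-20)*209 = -6*(-20)*209 = 120*209 = 25080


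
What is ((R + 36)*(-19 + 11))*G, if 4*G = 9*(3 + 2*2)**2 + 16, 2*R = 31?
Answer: -47071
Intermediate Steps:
R = 31/2 (R = (1/2)*31 = 31/2 ≈ 15.500)
G = 457/4 (G = (9*(3 + 2*2)**2 + 16)/4 = (9*(3 + 4)**2 + 16)/4 = (9*7**2 + 16)/4 = (9*49 + 16)/4 = (441 + 16)/4 = (1/4)*457 = 457/4 ≈ 114.25)
((R + 36)*(-19 + 11))*G = ((31/2 + 36)*(-19 + 11))*(457/4) = ((103/2)*(-8))*(457/4) = -412*457/4 = -47071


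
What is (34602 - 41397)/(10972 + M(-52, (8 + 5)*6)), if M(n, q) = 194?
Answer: -2265/3722 ≈ -0.60854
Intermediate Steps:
(34602 - 41397)/(10972 + M(-52, (8 + 5)*6)) = (34602 - 41397)/(10972 + 194) = -6795/11166 = -6795*1/11166 = -2265/3722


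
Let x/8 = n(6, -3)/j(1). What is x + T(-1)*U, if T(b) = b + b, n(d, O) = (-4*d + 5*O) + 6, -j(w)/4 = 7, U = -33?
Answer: 528/7 ≈ 75.429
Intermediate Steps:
j(w) = -28 (j(w) = -4*7 = -28)
n(d, O) = 6 - 4*d + 5*O
x = 66/7 (x = 8*((6 - 4*6 + 5*(-3))/(-28)) = 8*((6 - 24 - 15)*(-1/28)) = 8*(-33*(-1/28)) = 8*(33/28) = 66/7 ≈ 9.4286)
T(b) = 2*b
x + T(-1)*U = 66/7 + (2*(-1))*(-33) = 66/7 - 2*(-33) = 66/7 + 66 = 528/7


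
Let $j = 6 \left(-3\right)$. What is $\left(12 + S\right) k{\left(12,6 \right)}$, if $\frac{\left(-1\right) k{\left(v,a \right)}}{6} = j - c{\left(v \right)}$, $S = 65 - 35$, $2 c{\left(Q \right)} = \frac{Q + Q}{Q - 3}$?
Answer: $4872$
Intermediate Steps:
$j = -18$
$c{\left(Q \right)} = \frac{Q}{-3 + Q}$ ($c{\left(Q \right)} = \frac{\left(Q + Q\right) \frac{1}{Q - 3}}{2} = \frac{2 Q \frac{1}{-3 + Q}}{2} = \frac{Q}{-3 + Q}$)
$S = 30$ ($S = 65 - 35 = 30$)
$k{\left(v,a \right)} = 108 + \frac{6 v}{-3 + v}$ ($k{\left(v,a \right)} = - 6 \left(-18 - \frac{v}{-3 + v}\right) = 108 + \frac{6 v}{-3 + v}$)
$\left(12 + S\right) k{\left(12,6 \right)} = \left(12 + 30\right) \frac{6 \left(-54 + 19 \cdot 12\right)}{-3 + 12} = 42 \frac{6 \left(-54 + 228\right)}{9} = 42 \cdot 6 \cdot \frac{1}{9} \cdot 174 = 42 \cdot 116 = 4872$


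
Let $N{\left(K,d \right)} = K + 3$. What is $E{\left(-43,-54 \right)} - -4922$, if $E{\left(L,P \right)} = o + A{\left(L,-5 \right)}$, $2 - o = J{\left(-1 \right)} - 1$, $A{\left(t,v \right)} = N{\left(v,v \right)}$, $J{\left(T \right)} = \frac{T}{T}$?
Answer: $4922$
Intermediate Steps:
$J{\left(T \right)} = 1$
$N{\left(K,d \right)} = 3 + K$
$A{\left(t,v \right)} = 3 + v$
$o = 2$ ($o = 2 - \left(1 - 1\right) = 2 - 0 = 2 + 0 = 2$)
$E{\left(L,P \right)} = 0$ ($E{\left(L,P \right)} = 2 + \left(3 - 5\right) = 2 - 2 = 0$)
$E{\left(-43,-54 \right)} - -4922 = 0 - -4922 = 0 + 4922 = 4922$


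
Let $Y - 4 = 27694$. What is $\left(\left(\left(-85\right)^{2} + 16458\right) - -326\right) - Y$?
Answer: $-3689$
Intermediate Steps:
$Y = 27698$ ($Y = 4 + 27694 = 27698$)
$\left(\left(\left(-85\right)^{2} + 16458\right) - -326\right) - Y = \left(\left(\left(-85\right)^{2} + 16458\right) - -326\right) - 27698 = \left(\left(7225 + 16458\right) + \left(-42 + 368\right)\right) - 27698 = \left(23683 + 326\right) - 27698 = 24009 - 27698 = -3689$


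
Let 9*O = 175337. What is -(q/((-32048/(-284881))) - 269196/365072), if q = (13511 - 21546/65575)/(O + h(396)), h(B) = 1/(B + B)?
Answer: -334621905163529347953/61655638468698408700 ≈ -5.4273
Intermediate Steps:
O = 175337/9 (O = (⅑)*175337 = 175337/9 ≈ 19482.)
h(B) = 1/(2*B)
q = 233894041656/337266585925 (q = (13511 - 21546/65575)/(175337/9 + (½)/396) = (13511 - 21546*1/65575)/(175337/9 + (½)*(1/396)) = (13511 - 21546/65575)/(175337/9 + 1/792) = 885962279/(65575*(5143219/264)) = (885962279/65575)*(264/5143219) = 233894041656/337266585925 ≈ 0.69350)
-(q/((-32048/(-284881))) - 269196/365072) = -(233894041656/(337266585925*((-32048/(-284881)))) - 269196/365072) = -(233894041656/(337266585925*((-32048*(-1/284881)))) - 269196*1/365072) = -(233894041656/(337266585925*(32048/284881)) - 67299/91268) = -((233894041656/337266585925)*(284881/32048) - 67299/91268) = -(8328996060125367/1351089943215550 - 67299/91268) = -1*334621905163529347953/61655638468698408700 = -334621905163529347953/61655638468698408700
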